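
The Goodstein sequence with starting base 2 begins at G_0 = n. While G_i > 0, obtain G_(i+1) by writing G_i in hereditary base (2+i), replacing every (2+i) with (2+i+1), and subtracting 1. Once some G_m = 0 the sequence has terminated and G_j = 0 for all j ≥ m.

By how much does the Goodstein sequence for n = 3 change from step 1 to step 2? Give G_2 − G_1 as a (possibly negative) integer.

0

3 —HB2→ 2 + 1 —bump→ 3 + 1 = 4 —(−1)→ 3
3 —HB3→ 3 —bump→ 4 = 4 —(−1)→ 3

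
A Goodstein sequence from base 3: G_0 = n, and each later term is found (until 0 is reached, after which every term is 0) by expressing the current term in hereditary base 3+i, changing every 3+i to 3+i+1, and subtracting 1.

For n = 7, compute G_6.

i=0: 7 = 2·3 + 1 (b=3); 3→4: 2·4 + 1 = 9; 9−1 = 8
i=1: 8 = 2·4 (b=4); 4→5: 2·5 = 10; 10−1 = 9
i=2: 9 = 5 + 4 (b=5); 5→6: 6 + 4 = 10; 10−1 = 9
i=3: 9 = 6 + 3 (b=6); 6→7: 7 + 3 = 10; 10−1 = 9
i=4: 9 = 7 + 2 (b=7); 7→8: 8 + 2 = 10; 10−1 = 9
i=5: 9 = 8 + 1 (b=8); 8→9: 9 + 1 = 10; 10−1 = 9
i=6: 9 = 9 (b=9); 9→10: 10 = 10; 10−1 = 9

9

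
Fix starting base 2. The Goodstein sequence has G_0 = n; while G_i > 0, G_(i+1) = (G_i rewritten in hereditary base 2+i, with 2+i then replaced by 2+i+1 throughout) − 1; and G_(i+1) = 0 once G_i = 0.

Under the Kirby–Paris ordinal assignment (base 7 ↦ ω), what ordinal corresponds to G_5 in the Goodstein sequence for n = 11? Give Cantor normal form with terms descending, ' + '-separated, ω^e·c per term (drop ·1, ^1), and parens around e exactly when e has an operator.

ω^(ω + 1)

G_0=11  [base 2] 2^(2 + 1) + 2 + 1  →[2↦3]→  3^(3 + 1) + 3 + 1 = 85  −1 ⇒ G_1=84
G_1=84  [base 3] 3^(3 + 1) + 3  →[3↦4]→  4^(4 + 1) + 4 = 1028  −1 ⇒ G_2=1027
G_2=1027  [base 4] 4^(4 + 1) + 3  →[4↦5]→  5^(5 + 1) + 3 = 15628  −1 ⇒ G_3=15627
G_3=15627  [base 5] 5^(5 + 1) + 2  →[5↦6]→  6^(6 + 1) + 2 = 279938  −1 ⇒ G_4=279937
G_4=279937  [base 6] 6^(6 + 1) + 1  →[6↦7]→  7^(7 + 1) + 1 = 5764802  −1 ⇒ G_5=5764801
G_5=5764801  [base 7] 7^(7 + 1)  →[7↦8]→  8^(8 + 1) = 134217728  −1 ⇒ G_6=134217727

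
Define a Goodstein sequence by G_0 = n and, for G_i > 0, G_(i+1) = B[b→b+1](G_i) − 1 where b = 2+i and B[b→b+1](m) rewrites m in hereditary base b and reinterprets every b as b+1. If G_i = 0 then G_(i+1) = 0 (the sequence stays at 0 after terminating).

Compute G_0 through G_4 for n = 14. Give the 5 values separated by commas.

i=0: 14 = 2^(2 + 1) + 2^2 + 2 (b=2); 2→3: 3^(3 + 1) + 3^3 + 3 = 111; 111−1 = 110
i=1: 110 = 3^(3 + 1) + 3^3 + 2 (b=3); 3→4: 4^(4 + 1) + 4^4 + 2 = 1282; 1282−1 = 1281
i=2: 1281 = 4^(4 + 1) + 4^4 + 1 (b=4); 4→5: 5^(5 + 1) + 5^5 + 1 = 18751; 18751−1 = 18750
i=3: 18750 = 5^(5 + 1) + 5^5 (b=5); 5→6: 6^(6 + 1) + 6^6 = 326592; 326592−1 = 326591

14, 110, 1281, 18750, 326591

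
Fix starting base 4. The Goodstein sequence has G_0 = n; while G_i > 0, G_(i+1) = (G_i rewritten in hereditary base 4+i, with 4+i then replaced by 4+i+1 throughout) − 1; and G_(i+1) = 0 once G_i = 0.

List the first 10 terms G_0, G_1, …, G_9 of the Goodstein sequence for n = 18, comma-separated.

18, 26, 36, 48, 53, 58, 63, 68, 73, 78

G_0 = 18. HB_4(18) = 4^2 + 2. Bump = 27. G_1 = 26.
G_1 = 26. HB_5(26) = 5^2 + 1. Bump = 37. G_2 = 36.
G_2 = 36. HB_6(36) = 6^2. Bump = 49. G_3 = 48.
G_3 = 48. HB_7(48) = 6·7 + 6. Bump = 54. G_4 = 53.
G_4 = 53. HB_8(53) = 6·8 + 5. Bump = 59. G_5 = 58.
G_5 = 58. HB_9(58) = 6·9 + 4. Bump = 64. G_6 = 63.
G_6 = 63. HB_10(63) = 6·10 + 3. Bump = 69. G_7 = 68.
G_7 = 68. HB_11(68) = 6·11 + 2. Bump = 74. G_8 = 73.
G_8 = 73. HB_12(73) = 6·12 + 1. Bump = 79. G_9 = 78.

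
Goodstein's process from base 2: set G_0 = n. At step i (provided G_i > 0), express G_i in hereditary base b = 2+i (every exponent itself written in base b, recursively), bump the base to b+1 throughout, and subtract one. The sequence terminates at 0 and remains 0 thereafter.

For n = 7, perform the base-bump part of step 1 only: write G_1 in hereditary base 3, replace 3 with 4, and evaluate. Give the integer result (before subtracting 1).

G_0 = 7. HB_2(7) = 2^2 + 2 + 1. Bump = 31. G_1 = 30.
G_1 = 30. HB_3(30) = 3^3 + 3. Bump = 260. G_2 = 259.

260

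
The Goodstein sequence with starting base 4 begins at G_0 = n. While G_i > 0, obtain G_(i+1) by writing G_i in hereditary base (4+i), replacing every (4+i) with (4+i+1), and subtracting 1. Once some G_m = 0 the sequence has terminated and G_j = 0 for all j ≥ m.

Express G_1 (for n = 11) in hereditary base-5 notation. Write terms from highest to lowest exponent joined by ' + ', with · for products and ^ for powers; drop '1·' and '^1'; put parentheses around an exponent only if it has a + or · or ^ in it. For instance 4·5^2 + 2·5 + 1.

G_0 = 11. HB_4(11) = 2·4 + 3. Bump = 13. G_1 = 12.
G_1 = 12. HB_5(12) = 2·5 + 2. Bump = 14. G_2 = 13.

2·5 + 2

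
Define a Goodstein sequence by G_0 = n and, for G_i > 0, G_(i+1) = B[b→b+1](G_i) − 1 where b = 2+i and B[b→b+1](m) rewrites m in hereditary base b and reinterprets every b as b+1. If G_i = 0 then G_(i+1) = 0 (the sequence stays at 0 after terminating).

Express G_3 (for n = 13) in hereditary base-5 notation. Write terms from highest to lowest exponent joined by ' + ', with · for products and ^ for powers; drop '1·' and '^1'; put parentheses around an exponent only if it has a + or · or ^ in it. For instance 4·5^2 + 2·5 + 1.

13 —HB2→ 2^(2 + 1) + 2^2 + 1 —bump→ 3^(3 + 1) + 3^3 + 1 = 109 —(−1)→ 108
108 —HB3→ 3^(3 + 1) + 3^3 —bump→ 4^(4 + 1) + 4^4 = 1280 —(−1)→ 1279
1279 —HB4→ 4^(4 + 1) + 3·4^3 + 3·4^2 + 3·4 + 3 —bump→ 5^(5 + 1) + 3·5^3 + 3·5^2 + 3·5 + 3 = 16093 —(−1)→ 16092
16092 —HB5→ 5^(5 + 1) + 3·5^3 + 3·5^2 + 3·5 + 2 —bump→ 6^(6 + 1) + 3·6^3 + 3·6^2 + 3·6 + 2 = 280712 —(−1)→ 280711

5^(5 + 1) + 3·5^3 + 3·5^2 + 3·5 + 2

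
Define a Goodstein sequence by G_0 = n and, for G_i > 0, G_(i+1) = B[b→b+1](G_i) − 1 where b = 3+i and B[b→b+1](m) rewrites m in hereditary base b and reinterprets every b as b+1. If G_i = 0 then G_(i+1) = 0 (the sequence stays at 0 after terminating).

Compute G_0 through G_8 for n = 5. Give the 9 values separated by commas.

step 0: 5 = 3 + 2; sub 4 for 3: 4 + 2; = 6; G_1 = 6−1 = 5
step 1: 5 = 4 + 1; sub 5 for 4: 5 + 1; = 6; G_2 = 6−1 = 5
step 2: 5 = 5; sub 6 for 5: 6; = 6; G_3 = 6−1 = 5
step 3: 5 = 5; sub 7 for 6: 5; = 5; G_4 = 5−1 = 4
step 4: 4 = 4; sub 8 for 7: 4; = 4; G_5 = 4−1 = 3
step 5: 3 = 3; sub 9 for 8: 3; = 3; G_6 = 3−1 = 2
step 6: 2 = 2; sub 10 for 9: 2; = 2; G_7 = 2−1 = 1
step 7: 1 = 1; sub 11 for 10: 1; = 1; G_8 = 1−1 = 0

5, 5, 5, 5, 4, 3, 2, 1, 0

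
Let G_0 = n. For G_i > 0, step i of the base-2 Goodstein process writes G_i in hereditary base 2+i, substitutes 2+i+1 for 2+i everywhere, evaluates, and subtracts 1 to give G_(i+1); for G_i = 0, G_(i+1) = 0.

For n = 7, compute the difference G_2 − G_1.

229

G_0=7  [base 2] 2^2 + 2 + 1  →[2↦3]→  3^3 + 3 + 1 = 31  −1 ⇒ G_1=30
G_1=30  [base 3] 3^3 + 3  →[3↦4]→  4^4 + 4 = 260  −1 ⇒ G_2=259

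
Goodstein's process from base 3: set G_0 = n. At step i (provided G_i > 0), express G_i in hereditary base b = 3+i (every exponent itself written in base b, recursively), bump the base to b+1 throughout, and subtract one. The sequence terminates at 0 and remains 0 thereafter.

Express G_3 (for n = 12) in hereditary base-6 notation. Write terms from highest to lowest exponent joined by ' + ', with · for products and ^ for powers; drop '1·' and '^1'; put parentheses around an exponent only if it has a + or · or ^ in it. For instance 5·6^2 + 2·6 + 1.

6^2 + 1

i=0: 12 = 3^2 + 3 (b=3); 3→4: 4^2 + 4 = 20; 20−1 = 19
i=1: 19 = 4^2 + 3 (b=4); 4→5: 5^2 + 3 = 28; 28−1 = 27
i=2: 27 = 5^2 + 2 (b=5); 5→6: 6^2 + 2 = 38; 38−1 = 37
i=3: 37 = 6^2 + 1 (b=6); 6→7: 7^2 + 1 = 50; 50−1 = 49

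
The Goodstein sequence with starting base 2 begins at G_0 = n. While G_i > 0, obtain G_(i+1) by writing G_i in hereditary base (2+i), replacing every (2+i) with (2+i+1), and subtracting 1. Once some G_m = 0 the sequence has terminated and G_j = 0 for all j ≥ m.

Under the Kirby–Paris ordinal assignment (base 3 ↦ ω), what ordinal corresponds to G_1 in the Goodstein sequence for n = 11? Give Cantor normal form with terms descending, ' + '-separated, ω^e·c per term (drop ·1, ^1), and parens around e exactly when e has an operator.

11 —HB2→ 2^(2 + 1) + 2 + 1 —bump→ 3^(3 + 1) + 3 + 1 = 85 —(−1)→ 84
84 —HB3→ 3^(3 + 1) + 3 —bump→ 4^(4 + 1) + 4 = 1028 —(−1)→ 1027

ω^(ω + 1) + ω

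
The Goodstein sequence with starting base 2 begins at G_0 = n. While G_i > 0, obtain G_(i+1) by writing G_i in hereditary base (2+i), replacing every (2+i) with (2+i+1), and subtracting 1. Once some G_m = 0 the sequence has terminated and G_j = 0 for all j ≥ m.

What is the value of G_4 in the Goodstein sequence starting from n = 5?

base 2: 5 = 2^2 + 1; at 3: 3^3 + 1 = 28; next = 27
base 3: 27 = 3^3; at 4: 4^4 = 256; next = 255
base 4: 255 = 3·4^3 + 3·4^2 + 3·4 + 3; at 5: 3·5^3 + 3·5^2 + 3·5 + 3 = 468; next = 467
base 5: 467 = 3·5^3 + 3·5^2 + 3·5 + 2; at 6: 3·6^3 + 3·6^2 + 3·6 + 2 = 776; next = 775

775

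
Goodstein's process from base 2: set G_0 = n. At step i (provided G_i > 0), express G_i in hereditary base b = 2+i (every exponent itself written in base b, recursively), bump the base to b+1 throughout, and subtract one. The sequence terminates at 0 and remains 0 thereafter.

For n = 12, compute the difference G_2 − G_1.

958

step 0: 12 = 2^(2 + 1) + 2^2; sub 3 for 2: 3^(3 + 1) + 3^3; = 108; G_1 = 108−1 = 107
step 1: 107 = 3^(3 + 1) + 2·3^2 + 2·3 + 2; sub 4 for 3: 4^(4 + 1) + 2·4^2 + 2·4 + 2; = 1066; G_2 = 1066−1 = 1065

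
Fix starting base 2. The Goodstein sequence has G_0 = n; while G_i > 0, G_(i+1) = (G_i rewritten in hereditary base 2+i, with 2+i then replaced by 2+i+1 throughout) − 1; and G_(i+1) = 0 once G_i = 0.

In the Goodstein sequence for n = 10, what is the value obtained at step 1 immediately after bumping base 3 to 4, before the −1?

(0) 10|_2 = 2^(2 + 1) + 2 ↦ 3^(3 + 1) + 3|_3 = 84 ⇒ 83
(1) 83|_3 = 3^(3 + 1) + 2 ↦ 4^(4 + 1) + 2|_4 = 1026 ⇒ 1025

1026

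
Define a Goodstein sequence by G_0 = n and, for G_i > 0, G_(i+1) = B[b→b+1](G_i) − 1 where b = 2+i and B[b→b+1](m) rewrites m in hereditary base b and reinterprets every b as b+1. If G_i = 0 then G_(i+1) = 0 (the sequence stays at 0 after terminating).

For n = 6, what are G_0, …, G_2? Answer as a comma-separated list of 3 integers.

6, 29, 257

G_0 = 6. HB_2(6) = 2^2 + 2. Bump = 30. G_1 = 29.
G_1 = 29. HB_3(29) = 3^3 + 2. Bump = 258. G_2 = 257.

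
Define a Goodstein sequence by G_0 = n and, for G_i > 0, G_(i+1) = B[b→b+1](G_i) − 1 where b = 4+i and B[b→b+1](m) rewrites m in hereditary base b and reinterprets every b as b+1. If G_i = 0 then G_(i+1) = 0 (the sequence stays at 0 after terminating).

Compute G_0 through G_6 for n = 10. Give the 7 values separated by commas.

10, 11, 12, 13, 13, 13, 13

step 0: 10 = 2·4 + 2; sub 5 for 4: 2·5 + 2; = 12; G_1 = 12−1 = 11
step 1: 11 = 2·5 + 1; sub 6 for 5: 2·6 + 1; = 13; G_2 = 13−1 = 12
step 2: 12 = 2·6; sub 7 for 6: 2·7; = 14; G_3 = 14−1 = 13
step 3: 13 = 7 + 6; sub 8 for 7: 8 + 6; = 14; G_4 = 14−1 = 13
step 4: 13 = 8 + 5; sub 9 for 8: 9 + 5; = 14; G_5 = 14−1 = 13
step 5: 13 = 9 + 4; sub 10 for 9: 10 + 4; = 14; G_6 = 14−1 = 13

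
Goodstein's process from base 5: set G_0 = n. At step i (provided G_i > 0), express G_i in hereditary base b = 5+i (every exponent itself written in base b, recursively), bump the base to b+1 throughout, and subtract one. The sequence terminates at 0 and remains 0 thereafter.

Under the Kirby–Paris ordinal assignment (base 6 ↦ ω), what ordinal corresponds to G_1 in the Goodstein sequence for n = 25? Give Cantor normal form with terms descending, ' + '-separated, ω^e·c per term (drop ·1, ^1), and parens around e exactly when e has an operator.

ω·5 + 5

i=0: 25 = 5^2 (b=5); 5→6: 6^2 = 36; 36−1 = 35
i=1: 35 = 5·6 + 5 (b=6); 6→7: 5·7 + 5 = 40; 40−1 = 39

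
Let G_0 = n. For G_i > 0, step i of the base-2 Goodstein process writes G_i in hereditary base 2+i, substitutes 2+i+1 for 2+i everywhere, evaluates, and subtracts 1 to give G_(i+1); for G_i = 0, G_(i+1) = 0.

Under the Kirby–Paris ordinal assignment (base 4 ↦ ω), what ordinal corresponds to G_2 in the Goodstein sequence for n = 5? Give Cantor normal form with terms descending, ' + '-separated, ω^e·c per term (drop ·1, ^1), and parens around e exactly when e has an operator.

G_0=5  [base 2] 2^2 + 1  →[2↦3]→  3^3 + 1 = 28  −1 ⇒ G_1=27
G_1=27  [base 3] 3^3  →[3↦4]→  4^4 = 256  −1 ⇒ G_2=255

ω^3·3 + ω^2·3 + ω·3 + 3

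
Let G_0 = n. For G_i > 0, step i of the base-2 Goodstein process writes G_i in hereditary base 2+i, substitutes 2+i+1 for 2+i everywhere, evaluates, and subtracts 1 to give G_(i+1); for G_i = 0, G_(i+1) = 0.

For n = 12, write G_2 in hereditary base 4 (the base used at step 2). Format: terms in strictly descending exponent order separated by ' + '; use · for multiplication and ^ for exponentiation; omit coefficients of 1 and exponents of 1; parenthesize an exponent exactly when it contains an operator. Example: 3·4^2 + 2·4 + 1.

4^(4 + 1) + 2·4^2 + 2·4 + 1

G_0 = 12. HB_2(12) = 2^(2 + 1) + 2^2. Bump = 108. G_1 = 107.
G_1 = 107. HB_3(107) = 3^(3 + 1) + 2·3^2 + 2·3 + 2. Bump = 1066. G_2 = 1065.
G_2 = 1065. HB_4(1065) = 4^(4 + 1) + 2·4^2 + 2·4 + 1. Bump = 15686. G_3 = 15685.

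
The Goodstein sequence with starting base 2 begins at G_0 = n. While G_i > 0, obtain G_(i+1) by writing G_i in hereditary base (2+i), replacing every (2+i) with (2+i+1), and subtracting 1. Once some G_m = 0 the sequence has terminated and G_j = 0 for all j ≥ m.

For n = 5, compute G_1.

base 2: 5 = 2^2 + 1; at 3: 3^3 + 1 = 28; next = 27
base 3: 27 = 3^3; at 4: 4^4 = 256; next = 255

27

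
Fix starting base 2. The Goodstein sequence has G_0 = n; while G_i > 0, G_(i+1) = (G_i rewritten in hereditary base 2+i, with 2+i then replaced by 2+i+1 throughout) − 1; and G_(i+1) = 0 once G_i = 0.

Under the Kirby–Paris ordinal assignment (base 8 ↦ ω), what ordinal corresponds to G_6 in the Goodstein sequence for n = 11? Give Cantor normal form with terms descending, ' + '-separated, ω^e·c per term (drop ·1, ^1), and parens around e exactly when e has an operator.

ω^ω·7 + ω^7·7 + ω^6·7 + ω^5·7 + ω^4·7 + ω^3·7 + ω^2·7 + ω·7 + 7

11 —HB2→ 2^(2 + 1) + 2 + 1 —bump→ 3^(3 + 1) + 3 + 1 = 85 —(−1)→ 84
84 —HB3→ 3^(3 + 1) + 3 —bump→ 4^(4 + 1) + 4 = 1028 —(−1)→ 1027
1027 —HB4→ 4^(4 + 1) + 3 —bump→ 5^(5 + 1) + 3 = 15628 —(−1)→ 15627
15627 —HB5→ 5^(5 + 1) + 2 —bump→ 6^(6 + 1) + 2 = 279938 —(−1)→ 279937
279937 —HB6→ 6^(6 + 1) + 1 —bump→ 7^(7 + 1) + 1 = 5764802 —(−1)→ 5764801
5764801 —HB7→ 7^(7 + 1) —bump→ 8^(8 + 1) = 134217728 —(−1)→ 134217727
134217727 —HB8→ 7·8^8 + 7·8^7 + 7·8^6 + 7·8^5 + 7·8^4 + 7·8^3 + 7·8^2 + 7·8 + 7 —bump→ 7·9^9 + 7·9^7 + 7·9^6 + 7·9^5 + 7·9^4 + 7·9^3 + 7·9^2 + 7·9 + 7 = 2749609303 —(−1)→ 2749609302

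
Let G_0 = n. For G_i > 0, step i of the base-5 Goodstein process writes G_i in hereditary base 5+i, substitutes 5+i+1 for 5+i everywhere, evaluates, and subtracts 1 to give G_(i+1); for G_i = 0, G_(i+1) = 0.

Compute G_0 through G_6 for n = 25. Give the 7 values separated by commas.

base 5: 25 = 5^2; at 6: 6^2 = 36; next = 35
base 6: 35 = 5·6 + 5; at 7: 5·7 + 5 = 40; next = 39
base 7: 39 = 5·7 + 4; at 8: 5·8 + 4 = 44; next = 43
base 8: 43 = 5·8 + 3; at 9: 5·9 + 3 = 48; next = 47
base 9: 47 = 5·9 + 2; at 10: 5·10 + 2 = 52; next = 51
base 10: 51 = 5·10 + 1; at 11: 5·11 + 1 = 56; next = 55

25, 35, 39, 43, 47, 51, 55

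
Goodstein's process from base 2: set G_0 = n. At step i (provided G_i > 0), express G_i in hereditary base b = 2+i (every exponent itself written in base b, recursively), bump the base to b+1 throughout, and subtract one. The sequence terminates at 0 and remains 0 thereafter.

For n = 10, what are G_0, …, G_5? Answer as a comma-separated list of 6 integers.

10, 83, 1025, 15625, 279935, 4215754

i=0: 10 = 2^(2 + 1) + 2 (b=2); 2→3: 3^(3 + 1) + 3 = 84; 84−1 = 83
i=1: 83 = 3^(3 + 1) + 2 (b=3); 3→4: 4^(4 + 1) + 2 = 1026; 1026−1 = 1025
i=2: 1025 = 4^(4 + 1) + 1 (b=4); 4→5: 5^(5 + 1) + 1 = 15626; 15626−1 = 15625
i=3: 15625 = 5^(5 + 1) (b=5); 5→6: 6^(6 + 1) = 279936; 279936−1 = 279935
i=4: 279935 = 5·6^6 + 5·6^5 + 5·6^4 + 5·6^3 + 5·6^2 + 5·6 + 5 (b=6); 6→7: 5·7^7 + 5·7^5 + 5·7^4 + 5·7^3 + 5·7^2 + 5·7 + 5 = 4215755; 4215755−1 = 4215754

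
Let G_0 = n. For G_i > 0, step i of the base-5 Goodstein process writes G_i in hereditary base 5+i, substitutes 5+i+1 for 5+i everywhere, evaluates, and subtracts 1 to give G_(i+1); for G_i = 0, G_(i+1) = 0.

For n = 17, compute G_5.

25

G_0=17  [base 5] 3·5 + 2  →[5↦6]→  3·6 + 2 = 20  −1 ⇒ G_1=19
G_1=19  [base 6] 3·6 + 1  →[6↦7]→  3·7 + 1 = 22  −1 ⇒ G_2=21
G_2=21  [base 7] 3·7  →[7↦8]→  3·8 = 24  −1 ⇒ G_3=23
G_3=23  [base 8] 2·8 + 7  →[8↦9]→  2·9 + 7 = 25  −1 ⇒ G_4=24
G_4=24  [base 9] 2·9 + 6  →[9↦10]→  2·10 + 6 = 26  −1 ⇒ G_5=25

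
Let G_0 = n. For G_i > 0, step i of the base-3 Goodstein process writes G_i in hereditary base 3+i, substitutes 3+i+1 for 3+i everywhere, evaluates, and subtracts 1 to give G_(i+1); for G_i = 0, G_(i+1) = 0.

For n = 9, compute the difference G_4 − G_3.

i=0: 9 = 3^2 (b=3); 3→4: 4^2 = 16; 16−1 = 15
i=1: 15 = 3·4 + 3 (b=4); 4→5: 3·5 + 3 = 18; 18−1 = 17
i=2: 17 = 3·5 + 2 (b=5); 5→6: 3·6 + 2 = 20; 20−1 = 19
i=3: 19 = 3·6 + 1 (b=6); 6→7: 3·7 + 1 = 22; 22−1 = 21

2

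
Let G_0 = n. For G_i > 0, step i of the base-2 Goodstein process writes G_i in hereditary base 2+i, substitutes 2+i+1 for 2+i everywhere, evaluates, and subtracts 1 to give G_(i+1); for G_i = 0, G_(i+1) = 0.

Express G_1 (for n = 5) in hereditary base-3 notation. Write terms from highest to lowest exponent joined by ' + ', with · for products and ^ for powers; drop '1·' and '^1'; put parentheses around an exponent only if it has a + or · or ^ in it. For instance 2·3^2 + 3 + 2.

3^3

G_0=5  [base 2] 2^2 + 1  →[2↦3]→  3^3 + 1 = 28  −1 ⇒ G_1=27
G_1=27  [base 3] 3^3  →[3↦4]→  4^4 = 256  −1 ⇒ G_2=255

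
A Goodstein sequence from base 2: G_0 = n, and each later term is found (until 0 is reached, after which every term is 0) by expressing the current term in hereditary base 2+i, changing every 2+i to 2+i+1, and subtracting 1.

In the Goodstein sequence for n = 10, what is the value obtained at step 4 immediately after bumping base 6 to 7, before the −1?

4215755

base 2: 10 = 2^(2 + 1) + 2; at 3: 3^(3 + 1) + 3 = 84; next = 83
base 3: 83 = 3^(3 + 1) + 2; at 4: 4^(4 + 1) + 2 = 1026; next = 1025
base 4: 1025 = 4^(4 + 1) + 1; at 5: 5^(5 + 1) + 1 = 15626; next = 15625
base 5: 15625 = 5^(5 + 1); at 6: 6^(6 + 1) = 279936; next = 279935
base 6: 279935 = 5·6^6 + 5·6^5 + 5·6^4 + 5·6^3 + 5·6^2 + 5·6 + 5; at 7: 5·7^7 + 5·7^5 + 5·7^4 + 5·7^3 + 5·7^2 + 5·7 + 5 = 4215755; next = 4215754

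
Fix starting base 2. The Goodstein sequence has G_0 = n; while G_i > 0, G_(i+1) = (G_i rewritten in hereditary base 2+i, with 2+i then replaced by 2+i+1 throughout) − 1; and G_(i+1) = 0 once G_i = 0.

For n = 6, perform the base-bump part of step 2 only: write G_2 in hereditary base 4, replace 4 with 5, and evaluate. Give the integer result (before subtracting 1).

3126

(0) 6|_2 = 2^2 + 2 ↦ 3^3 + 3|_3 = 30 ⇒ 29
(1) 29|_3 = 3^3 + 2 ↦ 4^4 + 2|_4 = 258 ⇒ 257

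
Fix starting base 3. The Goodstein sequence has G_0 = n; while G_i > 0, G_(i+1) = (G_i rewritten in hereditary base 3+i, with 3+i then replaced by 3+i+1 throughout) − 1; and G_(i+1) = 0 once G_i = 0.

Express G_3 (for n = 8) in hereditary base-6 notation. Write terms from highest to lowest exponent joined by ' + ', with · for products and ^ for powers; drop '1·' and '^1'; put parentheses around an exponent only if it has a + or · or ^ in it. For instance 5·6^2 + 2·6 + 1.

6 + 5

(0) 8|_3 = 2·3 + 2 ↦ 2·4 + 2|_4 = 10 ⇒ 9
(1) 9|_4 = 2·4 + 1 ↦ 2·5 + 1|_5 = 11 ⇒ 10
(2) 10|_5 = 2·5 ↦ 2·6|_6 = 12 ⇒ 11
(3) 11|_6 = 6 + 5 ↦ 7 + 5|_7 = 12 ⇒ 11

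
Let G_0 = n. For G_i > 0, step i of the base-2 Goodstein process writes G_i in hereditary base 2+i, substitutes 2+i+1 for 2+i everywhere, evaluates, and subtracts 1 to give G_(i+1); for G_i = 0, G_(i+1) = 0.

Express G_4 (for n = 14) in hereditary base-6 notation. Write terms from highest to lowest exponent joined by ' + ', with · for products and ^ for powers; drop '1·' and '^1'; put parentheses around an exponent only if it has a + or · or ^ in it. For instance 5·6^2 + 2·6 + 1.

6^(6 + 1) + 5·6^5 + 5·6^4 + 5·6^3 + 5·6^2 + 5·6 + 5

base 2: 14 = 2^(2 + 1) + 2^2 + 2; at 3: 3^(3 + 1) + 3^3 + 3 = 111; next = 110
base 3: 110 = 3^(3 + 1) + 3^3 + 2; at 4: 4^(4 + 1) + 4^4 + 2 = 1282; next = 1281
base 4: 1281 = 4^(4 + 1) + 4^4 + 1; at 5: 5^(5 + 1) + 5^5 + 1 = 18751; next = 18750
base 5: 18750 = 5^(5 + 1) + 5^5; at 6: 6^(6 + 1) + 6^6 = 326592; next = 326591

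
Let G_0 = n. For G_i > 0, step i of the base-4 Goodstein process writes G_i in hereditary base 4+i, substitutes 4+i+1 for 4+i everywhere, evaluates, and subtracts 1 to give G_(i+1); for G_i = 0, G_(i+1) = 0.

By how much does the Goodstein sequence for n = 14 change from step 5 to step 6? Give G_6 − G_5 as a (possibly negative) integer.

1

[0] 14 ≡ 3·4 + 2 (base 4). Lift 5: 17. −1: 16.
[1] 16 ≡ 3·5 + 1 (base 5). Lift 6: 19. −1: 18.
[2] 18 ≡ 3·6 (base 6). Lift 7: 21. −1: 20.
[3] 20 ≡ 2·7 + 6 (base 7). Lift 8: 22. −1: 21.
[4] 21 ≡ 2·8 + 5 (base 8). Lift 9: 23. −1: 22.
[5] 22 ≡ 2·9 + 4 (base 9). Lift 10: 24. −1: 23.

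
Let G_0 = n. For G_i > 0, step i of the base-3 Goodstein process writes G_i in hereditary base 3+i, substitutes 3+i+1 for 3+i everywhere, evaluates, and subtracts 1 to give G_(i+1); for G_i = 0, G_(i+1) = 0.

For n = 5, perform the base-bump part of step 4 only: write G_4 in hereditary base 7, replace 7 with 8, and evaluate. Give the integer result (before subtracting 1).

4

G_0 = 5. HB_3(5) = 3 + 2. Bump = 6. G_1 = 5.
G_1 = 5. HB_4(5) = 4 + 1. Bump = 6. G_2 = 5.
G_2 = 5. HB_5(5) = 5. Bump = 6. G_3 = 5.
G_3 = 5. HB_6(5) = 5. Bump = 5. G_4 = 4.
G_4 = 4. HB_7(4) = 4. Bump = 4. G_5 = 3.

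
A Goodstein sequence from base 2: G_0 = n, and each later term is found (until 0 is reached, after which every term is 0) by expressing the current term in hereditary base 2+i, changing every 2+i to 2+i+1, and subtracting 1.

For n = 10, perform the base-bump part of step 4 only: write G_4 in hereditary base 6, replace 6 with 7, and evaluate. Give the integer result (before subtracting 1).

4215755

G_0=10  [base 2] 2^(2 + 1) + 2  →[2↦3]→  3^(3 + 1) + 3 = 84  −1 ⇒ G_1=83
G_1=83  [base 3] 3^(3 + 1) + 2  →[3↦4]→  4^(4 + 1) + 2 = 1026  −1 ⇒ G_2=1025
G_2=1025  [base 4] 4^(4 + 1) + 1  →[4↦5]→  5^(5 + 1) + 1 = 15626  −1 ⇒ G_3=15625
G_3=15625  [base 5] 5^(5 + 1)  →[5↦6]→  6^(6 + 1) = 279936  −1 ⇒ G_4=279935
G_4=279935  [base 6] 5·6^6 + 5·6^5 + 5·6^4 + 5·6^3 + 5·6^2 + 5·6 + 5  →[6↦7]→  5·7^7 + 5·7^5 + 5·7^4 + 5·7^3 + 5·7^2 + 5·7 + 5 = 4215755  −1 ⇒ G_5=4215754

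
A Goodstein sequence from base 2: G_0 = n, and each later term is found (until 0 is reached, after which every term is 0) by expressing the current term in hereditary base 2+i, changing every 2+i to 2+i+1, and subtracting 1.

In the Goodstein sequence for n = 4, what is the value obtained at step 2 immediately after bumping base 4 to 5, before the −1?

61

G_0=4  [base 2] 2^2  →[2↦3]→  3^3 = 27  −1 ⇒ G_1=26
G_1=26  [base 3] 2·3^2 + 2·3 + 2  →[3↦4]→  2·4^2 + 2·4 + 2 = 42  −1 ⇒ G_2=41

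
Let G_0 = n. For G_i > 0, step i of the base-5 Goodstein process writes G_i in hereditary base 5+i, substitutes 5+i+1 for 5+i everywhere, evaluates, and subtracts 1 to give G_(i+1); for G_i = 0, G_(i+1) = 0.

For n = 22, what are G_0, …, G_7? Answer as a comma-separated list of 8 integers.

22, 25, 28, 31, 33, 35, 37, 39

22 —HB5→ 4·5 + 2 —bump→ 4·6 + 2 = 26 —(−1)→ 25
25 —HB6→ 4·6 + 1 —bump→ 4·7 + 1 = 29 —(−1)→ 28
28 —HB7→ 4·7 —bump→ 4·8 = 32 —(−1)→ 31
31 —HB8→ 3·8 + 7 —bump→ 3·9 + 7 = 34 —(−1)→ 33
33 —HB9→ 3·9 + 6 —bump→ 3·10 + 6 = 36 —(−1)→ 35
35 —HB10→ 3·10 + 5 —bump→ 3·11 + 5 = 38 —(−1)→ 37
37 —HB11→ 3·11 + 4 —bump→ 3·12 + 4 = 40 —(−1)→ 39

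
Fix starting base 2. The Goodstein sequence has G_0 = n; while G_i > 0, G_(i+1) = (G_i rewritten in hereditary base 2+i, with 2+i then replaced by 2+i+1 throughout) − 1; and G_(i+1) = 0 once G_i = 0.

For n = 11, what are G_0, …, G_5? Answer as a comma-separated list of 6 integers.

11, 84, 1027, 15627, 279937, 5764801

i=0: 11 = 2^(2 + 1) + 2 + 1 (b=2); 2→3: 3^(3 + 1) + 3 + 1 = 85; 85−1 = 84
i=1: 84 = 3^(3 + 1) + 3 (b=3); 3→4: 4^(4 + 1) + 4 = 1028; 1028−1 = 1027
i=2: 1027 = 4^(4 + 1) + 3 (b=4); 4→5: 5^(5 + 1) + 3 = 15628; 15628−1 = 15627
i=3: 15627 = 5^(5 + 1) + 2 (b=5); 5→6: 6^(6 + 1) + 2 = 279938; 279938−1 = 279937
i=4: 279937 = 6^(6 + 1) + 1 (b=6); 6→7: 7^(7 + 1) + 1 = 5764802; 5764802−1 = 5764801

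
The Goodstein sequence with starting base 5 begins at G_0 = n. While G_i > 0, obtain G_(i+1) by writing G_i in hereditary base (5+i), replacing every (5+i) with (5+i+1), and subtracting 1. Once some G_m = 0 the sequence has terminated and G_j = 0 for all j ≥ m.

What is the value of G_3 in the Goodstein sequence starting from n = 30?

67

G_0=30  [base 5] 5^2 + 5  →[5↦6]→  6^2 + 6 = 42  −1 ⇒ G_1=41
G_1=41  [base 6] 6^2 + 5  →[6↦7]→  7^2 + 5 = 54  −1 ⇒ G_2=53
G_2=53  [base 7] 7^2 + 4  →[7↦8]→  8^2 + 4 = 68  −1 ⇒ G_3=67
G_3=67  [base 8] 8^2 + 3  →[8↦9]→  9^2 + 3 = 84  −1 ⇒ G_4=83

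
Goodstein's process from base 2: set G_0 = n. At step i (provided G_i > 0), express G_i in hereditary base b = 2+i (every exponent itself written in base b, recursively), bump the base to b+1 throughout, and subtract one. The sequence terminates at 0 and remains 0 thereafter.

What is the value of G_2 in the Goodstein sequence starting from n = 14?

G_0=14  [base 2] 2^(2 + 1) + 2^2 + 2  →[2↦3]→  3^(3 + 1) + 3^3 + 3 = 111  −1 ⇒ G_1=110
G_1=110  [base 3] 3^(3 + 1) + 3^3 + 2  →[3↦4]→  4^(4 + 1) + 4^4 + 2 = 1282  −1 ⇒ G_2=1281
G_2=1281  [base 4] 4^(4 + 1) + 4^4 + 1  →[4↦5]→  5^(5 + 1) + 5^5 + 1 = 18751  −1 ⇒ G_3=18750

1281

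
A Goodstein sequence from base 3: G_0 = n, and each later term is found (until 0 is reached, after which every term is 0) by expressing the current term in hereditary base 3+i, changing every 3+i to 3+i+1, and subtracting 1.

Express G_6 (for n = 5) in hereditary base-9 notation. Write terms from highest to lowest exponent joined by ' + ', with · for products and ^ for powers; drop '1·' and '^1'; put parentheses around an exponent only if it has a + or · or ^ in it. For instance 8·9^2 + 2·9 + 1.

5 —HB3→ 3 + 2 —bump→ 4 + 2 = 6 —(−1)→ 5
5 —HB4→ 4 + 1 —bump→ 5 + 1 = 6 —(−1)→ 5
5 —HB5→ 5 —bump→ 6 = 6 —(−1)→ 5
5 —HB6→ 5 —bump→ 5 = 5 —(−1)→ 4
4 —HB7→ 4 —bump→ 4 = 4 —(−1)→ 3
3 —HB8→ 3 —bump→ 3 = 3 —(−1)→ 2
2 —HB9→ 2 —bump→ 2 = 2 —(−1)→ 1

2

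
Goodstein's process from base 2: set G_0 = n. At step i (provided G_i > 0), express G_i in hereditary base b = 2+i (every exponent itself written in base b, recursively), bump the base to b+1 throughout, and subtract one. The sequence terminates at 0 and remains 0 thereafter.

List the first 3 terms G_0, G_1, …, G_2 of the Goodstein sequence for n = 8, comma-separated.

8, 80, 553

8 —HB2→ 2^(2 + 1) —bump→ 3^(3 + 1) = 81 —(−1)→ 80
80 —HB3→ 2·3^3 + 2·3^2 + 2·3 + 2 —bump→ 2·4^4 + 2·4^2 + 2·4 + 2 = 554 —(−1)→ 553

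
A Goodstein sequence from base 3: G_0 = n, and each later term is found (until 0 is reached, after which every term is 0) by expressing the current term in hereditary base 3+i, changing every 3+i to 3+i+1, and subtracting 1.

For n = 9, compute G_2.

17

base 3: 9 = 3^2; at 4: 4^2 = 16; next = 15
base 4: 15 = 3·4 + 3; at 5: 3·5 + 3 = 18; next = 17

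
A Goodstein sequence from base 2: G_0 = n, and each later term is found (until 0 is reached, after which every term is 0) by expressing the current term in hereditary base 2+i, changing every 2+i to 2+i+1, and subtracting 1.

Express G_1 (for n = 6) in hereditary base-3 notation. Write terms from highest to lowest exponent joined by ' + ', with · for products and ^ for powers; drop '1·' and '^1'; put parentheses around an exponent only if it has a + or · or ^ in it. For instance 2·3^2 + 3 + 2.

3^3 + 2

G_0=6  [base 2] 2^2 + 2  →[2↦3]→  3^3 + 3 = 30  −1 ⇒ G_1=29
G_1=29  [base 3] 3^3 + 2  →[3↦4]→  4^4 + 2 = 258  −1 ⇒ G_2=257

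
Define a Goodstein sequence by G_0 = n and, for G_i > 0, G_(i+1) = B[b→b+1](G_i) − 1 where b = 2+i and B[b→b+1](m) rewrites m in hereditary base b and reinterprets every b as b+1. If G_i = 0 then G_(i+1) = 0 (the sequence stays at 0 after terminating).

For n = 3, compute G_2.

base 2: 3 = 2 + 1; at 3: 3 + 1 = 4; next = 3
base 3: 3 = 3; at 4: 4 = 4; next = 3
base 4: 3 = 3; at 5: 3 = 3; next = 2

3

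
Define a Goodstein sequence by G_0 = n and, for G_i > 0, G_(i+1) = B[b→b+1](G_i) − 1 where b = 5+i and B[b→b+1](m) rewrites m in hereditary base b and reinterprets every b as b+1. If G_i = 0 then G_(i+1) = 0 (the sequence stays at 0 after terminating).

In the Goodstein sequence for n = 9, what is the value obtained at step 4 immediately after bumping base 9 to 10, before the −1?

10

9 —HB5→ 5 + 4 —bump→ 6 + 4 = 10 —(−1)→ 9
9 —HB6→ 6 + 3 —bump→ 7 + 3 = 10 —(−1)→ 9
9 —HB7→ 7 + 2 —bump→ 8 + 2 = 10 —(−1)→ 9
9 —HB8→ 8 + 1 —bump→ 9 + 1 = 10 —(−1)→ 9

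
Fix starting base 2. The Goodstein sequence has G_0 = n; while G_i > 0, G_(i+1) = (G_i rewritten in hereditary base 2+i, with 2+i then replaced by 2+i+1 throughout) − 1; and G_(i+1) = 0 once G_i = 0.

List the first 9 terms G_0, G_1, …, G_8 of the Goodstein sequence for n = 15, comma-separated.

15, 111, 1283, 18752, 326593, 6588344, 150994943, 3524450280, 100077777775

base 2: 15 = 2^(2 + 1) + 2^2 + 2 + 1; at 3: 3^(3 + 1) + 3^3 + 3 + 1 = 112; next = 111
base 3: 111 = 3^(3 + 1) + 3^3 + 3; at 4: 4^(4 + 1) + 4^4 + 4 = 1284; next = 1283
base 4: 1283 = 4^(4 + 1) + 4^4 + 3; at 5: 5^(5 + 1) + 5^5 + 3 = 18753; next = 18752
base 5: 18752 = 5^(5 + 1) + 5^5 + 2; at 6: 6^(6 + 1) + 6^6 + 2 = 326594; next = 326593
base 6: 326593 = 6^(6 + 1) + 6^6 + 1; at 7: 7^(7 + 1) + 7^7 + 1 = 6588345; next = 6588344
base 7: 6588344 = 7^(7 + 1) + 7^7; at 8: 8^(8 + 1) + 8^8 = 150994944; next = 150994943
base 8: 150994943 = 8^(8 + 1) + 7·8^7 + 7·8^6 + 7·8^5 + 7·8^4 + 7·8^3 + 7·8^2 + 7·8 + 7; at 9: 9^(9 + 1) + 7·9^7 + 7·9^6 + 7·9^5 + 7·9^4 + 7·9^3 + 7·9^2 + 7·9 + 7 = 3524450281; next = 3524450280
base 9: 3524450280 = 9^(9 + 1) + 7·9^7 + 7·9^6 + 7·9^5 + 7·9^4 + 7·9^3 + 7·9^2 + 7·9 + 6; at 10: 10^(10 + 1) + 7·10^7 + 7·10^6 + 7·10^5 + 7·10^4 + 7·10^3 + 7·10^2 + 7·10 + 6 = 100077777776; next = 100077777775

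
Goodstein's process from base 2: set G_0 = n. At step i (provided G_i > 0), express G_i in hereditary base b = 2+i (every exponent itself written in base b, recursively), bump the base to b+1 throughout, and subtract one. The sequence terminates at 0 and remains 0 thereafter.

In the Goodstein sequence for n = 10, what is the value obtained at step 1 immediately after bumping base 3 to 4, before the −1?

[0] 10 ≡ 2^(2 + 1) + 2 (base 2). Lift 3: 84. −1: 83.
[1] 83 ≡ 3^(3 + 1) + 2 (base 3). Lift 4: 1026. −1: 1025.

1026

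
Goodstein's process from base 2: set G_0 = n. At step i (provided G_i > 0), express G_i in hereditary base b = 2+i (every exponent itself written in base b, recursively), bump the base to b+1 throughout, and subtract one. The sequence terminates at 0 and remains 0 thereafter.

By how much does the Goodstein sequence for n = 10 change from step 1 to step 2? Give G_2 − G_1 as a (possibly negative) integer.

(0) 10|_2 = 2^(2 + 1) + 2 ↦ 3^(3 + 1) + 3|_3 = 84 ⇒ 83
(1) 83|_3 = 3^(3 + 1) + 2 ↦ 4^(4 + 1) + 2|_4 = 1026 ⇒ 1025

942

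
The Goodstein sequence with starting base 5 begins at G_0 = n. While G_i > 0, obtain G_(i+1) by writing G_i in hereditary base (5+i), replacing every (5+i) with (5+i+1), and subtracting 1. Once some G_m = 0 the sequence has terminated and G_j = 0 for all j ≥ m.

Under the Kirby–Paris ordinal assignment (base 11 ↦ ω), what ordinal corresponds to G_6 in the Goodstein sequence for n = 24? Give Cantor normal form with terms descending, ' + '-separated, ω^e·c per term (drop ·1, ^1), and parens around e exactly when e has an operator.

ω·3 + 8

[0] 24 ≡ 4·5 + 4 (base 5). Lift 6: 28. −1: 27.
[1] 27 ≡ 4·6 + 3 (base 6). Lift 7: 31. −1: 30.
[2] 30 ≡ 4·7 + 2 (base 7). Lift 8: 34. −1: 33.
[3] 33 ≡ 4·8 + 1 (base 8). Lift 9: 37. −1: 36.
[4] 36 ≡ 4·9 (base 9). Lift 10: 40. −1: 39.
[5] 39 ≡ 3·10 + 9 (base 10). Lift 11: 42. −1: 41.
[6] 41 ≡ 3·11 + 8 (base 11). Lift 12: 44. −1: 43.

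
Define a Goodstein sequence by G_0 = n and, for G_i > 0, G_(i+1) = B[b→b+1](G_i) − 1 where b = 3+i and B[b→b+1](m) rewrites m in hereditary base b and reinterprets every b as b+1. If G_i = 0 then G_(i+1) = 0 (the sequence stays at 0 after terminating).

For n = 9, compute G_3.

G_0=9  [base 3] 3^2  →[3↦4]→  4^2 = 16  −1 ⇒ G_1=15
G_1=15  [base 4] 3·4 + 3  →[4↦5]→  3·5 + 3 = 18  −1 ⇒ G_2=17
G_2=17  [base 5] 3·5 + 2  →[5↦6]→  3·6 + 2 = 20  −1 ⇒ G_3=19
G_3=19  [base 6] 3·6 + 1  →[6↦7]→  3·7 + 1 = 22  −1 ⇒ G_4=21

19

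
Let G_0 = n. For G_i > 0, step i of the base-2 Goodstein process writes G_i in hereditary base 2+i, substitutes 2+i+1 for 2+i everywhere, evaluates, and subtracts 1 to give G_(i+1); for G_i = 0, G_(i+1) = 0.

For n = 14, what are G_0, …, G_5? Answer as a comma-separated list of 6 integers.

14 —HB2→ 2^(2 + 1) + 2^2 + 2 —bump→ 3^(3 + 1) + 3^3 + 3 = 111 —(−1)→ 110
110 —HB3→ 3^(3 + 1) + 3^3 + 2 —bump→ 4^(4 + 1) + 4^4 + 2 = 1282 —(−1)→ 1281
1281 —HB4→ 4^(4 + 1) + 4^4 + 1 —bump→ 5^(5 + 1) + 5^5 + 1 = 18751 —(−1)→ 18750
18750 —HB5→ 5^(5 + 1) + 5^5 —bump→ 6^(6 + 1) + 6^6 = 326592 —(−1)→ 326591
326591 —HB6→ 6^(6 + 1) + 5·6^5 + 5·6^4 + 5·6^3 + 5·6^2 + 5·6 + 5 —bump→ 7^(7 + 1) + 5·7^5 + 5·7^4 + 5·7^3 + 5·7^2 + 5·7 + 5 = 5862841 —(−1)→ 5862840

14, 110, 1281, 18750, 326591, 5862840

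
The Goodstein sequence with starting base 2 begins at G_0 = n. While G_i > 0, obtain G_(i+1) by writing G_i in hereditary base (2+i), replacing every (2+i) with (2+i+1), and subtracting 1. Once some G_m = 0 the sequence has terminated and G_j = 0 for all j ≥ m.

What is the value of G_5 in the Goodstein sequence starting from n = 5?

1197

step 0: 5 = 2^2 + 1; sub 3 for 2: 3^3 + 1; = 28; G_1 = 28−1 = 27
step 1: 27 = 3^3; sub 4 for 3: 4^4; = 256; G_2 = 256−1 = 255
step 2: 255 = 3·4^3 + 3·4^2 + 3·4 + 3; sub 5 for 4: 3·5^3 + 3·5^2 + 3·5 + 3; = 468; G_3 = 468−1 = 467
step 3: 467 = 3·5^3 + 3·5^2 + 3·5 + 2; sub 6 for 5: 3·6^3 + 3·6^2 + 3·6 + 2; = 776; G_4 = 776−1 = 775
step 4: 775 = 3·6^3 + 3·6^2 + 3·6 + 1; sub 7 for 6: 3·7^3 + 3·7^2 + 3·7 + 1; = 1198; G_5 = 1198−1 = 1197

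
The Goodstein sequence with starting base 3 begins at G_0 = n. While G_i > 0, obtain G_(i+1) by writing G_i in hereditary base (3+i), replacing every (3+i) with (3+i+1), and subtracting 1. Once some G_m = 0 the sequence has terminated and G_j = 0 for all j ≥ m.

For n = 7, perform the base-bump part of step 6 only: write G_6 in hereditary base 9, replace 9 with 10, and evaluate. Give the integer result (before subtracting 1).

10

base 3: 7 = 2·3 + 1; at 4: 2·4 + 1 = 9; next = 8
base 4: 8 = 2·4; at 5: 2·5 = 10; next = 9
base 5: 9 = 5 + 4; at 6: 6 + 4 = 10; next = 9
base 6: 9 = 6 + 3; at 7: 7 + 3 = 10; next = 9
base 7: 9 = 7 + 2; at 8: 8 + 2 = 10; next = 9
base 8: 9 = 8 + 1; at 9: 9 + 1 = 10; next = 9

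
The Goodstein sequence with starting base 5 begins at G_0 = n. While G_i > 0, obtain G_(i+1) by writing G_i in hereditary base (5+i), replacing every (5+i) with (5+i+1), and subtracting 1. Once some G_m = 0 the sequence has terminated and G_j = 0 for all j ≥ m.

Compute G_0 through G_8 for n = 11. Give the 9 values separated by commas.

11, 12, 13, 13, 13, 13, 13, 13, 13

(0) 11|_5 = 2·5 + 1 ↦ 2·6 + 1|_6 = 13 ⇒ 12
(1) 12|_6 = 2·6 ↦ 2·7|_7 = 14 ⇒ 13
(2) 13|_7 = 7 + 6 ↦ 8 + 6|_8 = 14 ⇒ 13
(3) 13|_8 = 8 + 5 ↦ 9 + 5|_9 = 14 ⇒ 13
(4) 13|_9 = 9 + 4 ↦ 10 + 4|_10 = 14 ⇒ 13
(5) 13|_10 = 10 + 3 ↦ 11 + 3|_11 = 14 ⇒ 13
(6) 13|_11 = 11 + 2 ↦ 12 + 2|_12 = 14 ⇒ 13
(7) 13|_12 = 12 + 1 ↦ 13 + 1|_13 = 14 ⇒ 13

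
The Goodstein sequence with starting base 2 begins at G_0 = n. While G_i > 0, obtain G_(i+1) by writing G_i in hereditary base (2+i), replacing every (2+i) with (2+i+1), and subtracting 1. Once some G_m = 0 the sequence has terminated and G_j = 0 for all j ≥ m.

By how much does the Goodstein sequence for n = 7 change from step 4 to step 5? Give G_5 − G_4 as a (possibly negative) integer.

776886

(0) 7|_2 = 2^2 + 2 + 1 ↦ 3^3 + 3 + 1|_3 = 31 ⇒ 30
(1) 30|_3 = 3^3 + 3 ↦ 4^4 + 4|_4 = 260 ⇒ 259
(2) 259|_4 = 4^4 + 3 ↦ 5^5 + 3|_5 = 3128 ⇒ 3127
(3) 3127|_5 = 5^5 + 2 ↦ 6^6 + 2|_6 = 46658 ⇒ 46657
(4) 46657|_6 = 6^6 + 1 ↦ 7^7 + 1|_7 = 823544 ⇒ 823543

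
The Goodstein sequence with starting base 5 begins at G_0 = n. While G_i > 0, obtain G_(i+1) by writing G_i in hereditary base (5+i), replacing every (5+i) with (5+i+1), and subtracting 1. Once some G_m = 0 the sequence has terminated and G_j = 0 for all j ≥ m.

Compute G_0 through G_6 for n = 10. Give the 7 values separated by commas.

10 —HB5→ 2·5 —bump→ 2·6 = 12 —(−1)→ 11
11 —HB6→ 6 + 5 —bump→ 7 + 5 = 12 —(−1)→ 11
11 —HB7→ 7 + 4 —bump→ 8 + 4 = 12 —(−1)→ 11
11 —HB8→ 8 + 3 —bump→ 9 + 3 = 12 —(−1)→ 11
11 —HB9→ 9 + 2 —bump→ 10 + 2 = 12 —(−1)→ 11
11 —HB10→ 10 + 1 —bump→ 11 + 1 = 12 —(−1)→ 11

10, 11, 11, 11, 11, 11, 11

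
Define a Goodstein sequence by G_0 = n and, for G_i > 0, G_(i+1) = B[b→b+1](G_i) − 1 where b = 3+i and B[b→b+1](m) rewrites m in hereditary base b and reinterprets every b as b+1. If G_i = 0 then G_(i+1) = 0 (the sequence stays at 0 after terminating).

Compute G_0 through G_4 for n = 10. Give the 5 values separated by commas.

i=0: 10 = 3^2 + 1 (b=3); 3→4: 4^2 + 1 = 17; 17−1 = 16
i=1: 16 = 4^2 (b=4); 4→5: 5^2 = 25; 25−1 = 24
i=2: 24 = 4·5 + 4 (b=5); 5→6: 4·6 + 4 = 28; 28−1 = 27
i=3: 27 = 4·6 + 3 (b=6); 6→7: 4·7 + 3 = 31; 31−1 = 30

10, 16, 24, 27, 30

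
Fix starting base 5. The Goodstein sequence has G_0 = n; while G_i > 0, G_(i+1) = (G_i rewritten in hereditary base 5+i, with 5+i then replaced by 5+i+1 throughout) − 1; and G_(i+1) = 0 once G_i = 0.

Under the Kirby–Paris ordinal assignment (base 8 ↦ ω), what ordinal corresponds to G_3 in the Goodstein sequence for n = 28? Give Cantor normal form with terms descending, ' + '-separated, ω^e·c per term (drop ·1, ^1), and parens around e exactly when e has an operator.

ω^2

[0] 28 ≡ 5^2 + 3 (base 5). Lift 6: 39. −1: 38.
[1] 38 ≡ 6^2 + 2 (base 6). Lift 7: 51. −1: 50.
[2] 50 ≡ 7^2 + 1 (base 7). Lift 8: 65. −1: 64.
[3] 64 ≡ 8^2 (base 8). Lift 9: 81. −1: 80.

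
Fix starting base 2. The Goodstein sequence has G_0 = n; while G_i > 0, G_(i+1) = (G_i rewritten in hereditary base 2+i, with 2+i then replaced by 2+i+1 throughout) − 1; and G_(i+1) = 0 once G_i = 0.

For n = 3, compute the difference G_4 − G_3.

-1

base 2: 3 = 2 + 1; at 3: 3 + 1 = 4; next = 3
base 3: 3 = 3; at 4: 4 = 4; next = 3
base 4: 3 = 3; at 5: 3 = 3; next = 2
base 5: 2 = 2; at 6: 2 = 2; next = 1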